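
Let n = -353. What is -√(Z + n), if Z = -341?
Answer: -I*√694 ≈ -26.344*I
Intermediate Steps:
-√(Z + n) = -√(-341 - 353) = -√(-694) = -I*√694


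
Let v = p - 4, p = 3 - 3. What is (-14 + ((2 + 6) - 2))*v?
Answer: 32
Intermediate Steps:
p = 0
v = -4 (v = 0 - 4 = -4)
(-14 + ((2 + 6) - 2))*v = (-14 + ((2 + 6) - 2))*(-4) = (-14 + (8 - 2))*(-4) = (-14 + 6)*(-4) = -8*(-4) = 32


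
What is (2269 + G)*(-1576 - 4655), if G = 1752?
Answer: -25054851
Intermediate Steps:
(2269 + G)*(-1576 - 4655) = (2269 + 1752)*(-1576 - 4655) = 4021*(-6231) = -25054851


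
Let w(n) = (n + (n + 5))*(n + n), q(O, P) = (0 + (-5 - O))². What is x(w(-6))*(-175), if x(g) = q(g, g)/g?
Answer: -198025/12 ≈ -16502.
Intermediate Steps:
q(O, P) = (-5 - O)²
w(n) = 2*n*(5 + 2*n) (w(n) = (n + (5 + n))*(2*n) = (5 + 2*n)*(2*n) = 2*n*(5 + 2*n))
x(g) = (5 + g)²/g
x(w(-6))*(-175) = ((5 + 2*(-6)*(5 + 2*(-6)))²/((2*(-6)*(5 + 2*(-6)))))*(-175) = ((5 + 2*(-6)*(5 - 12))²/((2*(-6)*(5 - 12))))*(-175) = ((5 + 2*(-6)*(-7))²/((2*(-6)*(-7))))*(-175) = ((5 + 84)²/84)*(-175) = ((1/84)*89²)*(-175) = ((1/84)*7921)*(-175) = (7921/84)*(-175) = -198025/12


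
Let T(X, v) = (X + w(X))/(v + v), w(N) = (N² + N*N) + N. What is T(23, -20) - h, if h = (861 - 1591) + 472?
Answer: 1152/5 ≈ 230.40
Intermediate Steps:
w(N) = N + 2*N² (w(N) = (N² + N²) + N = 2*N² + N = N + 2*N²)
T(X, v) = (X + X*(1 + 2*X))/(2*v) (T(X, v) = (X + X*(1 + 2*X))/(v + v) = (X + X*(1 + 2*X))/((2*v)) = (X + X*(1 + 2*X))*(1/(2*v)) = (X + X*(1 + 2*X))/(2*v))
h = -258 (h = -730 + 472 = -258)
T(23, -20) - h = 23*(1 + 23)/(-20) - 1*(-258) = 23*(-1/20)*24 + 258 = -138/5 + 258 = 1152/5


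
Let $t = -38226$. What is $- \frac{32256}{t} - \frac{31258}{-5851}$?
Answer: $\frac{230599694}{37276721} \approx 6.1862$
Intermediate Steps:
$- \frac{32256}{t} - \frac{31258}{-5851} = - \frac{32256}{-38226} - \frac{31258}{-5851} = \left(-32256\right) \left(- \frac{1}{38226}\right) - - \frac{31258}{5851} = \frac{5376}{6371} + \frac{31258}{5851} = \frac{230599694}{37276721}$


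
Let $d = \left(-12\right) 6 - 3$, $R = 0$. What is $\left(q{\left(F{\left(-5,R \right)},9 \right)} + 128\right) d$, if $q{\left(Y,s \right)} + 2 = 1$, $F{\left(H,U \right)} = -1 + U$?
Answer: $-9525$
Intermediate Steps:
$q{\left(Y,s \right)} = -1$ ($q{\left(Y,s \right)} = -2 + 1 = -1$)
$d = -75$ ($d = -72 - 3 = -75$)
$\left(q{\left(F{\left(-5,R \right)},9 \right)} + 128\right) d = \left(-1 + 128\right) \left(-75\right) = 127 \left(-75\right) = -9525$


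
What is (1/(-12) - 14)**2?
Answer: 28561/144 ≈ 198.34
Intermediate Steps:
(1/(-12) - 14)**2 = (-1/12 - 14)**2 = (-169/12)**2 = 28561/144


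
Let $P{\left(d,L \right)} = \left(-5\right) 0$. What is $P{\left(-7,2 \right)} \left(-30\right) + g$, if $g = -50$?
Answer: $-50$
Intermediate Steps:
$P{\left(d,L \right)} = 0$
$P{\left(-7,2 \right)} \left(-30\right) + g = 0 \left(-30\right) - 50 = 0 - 50 = -50$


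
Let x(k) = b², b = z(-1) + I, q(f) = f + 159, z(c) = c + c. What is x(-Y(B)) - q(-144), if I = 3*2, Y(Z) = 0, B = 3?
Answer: 1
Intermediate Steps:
z(c) = 2*c
q(f) = 159 + f
I = 6
b = 4 (b = 2*(-1) + 6 = -2 + 6 = 4)
x(k) = 16 (x(k) = 4² = 16)
x(-Y(B)) - q(-144) = 16 - (159 - 144) = 16 - 1*15 = 16 - 15 = 1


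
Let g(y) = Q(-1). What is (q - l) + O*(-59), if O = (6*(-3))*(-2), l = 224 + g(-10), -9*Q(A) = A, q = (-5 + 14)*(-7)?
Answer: -21700/9 ≈ -2411.1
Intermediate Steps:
q = -63 (q = 9*(-7) = -63)
Q(A) = -A/9
g(y) = 1/9 (g(y) = -1/9*(-1) = 1/9)
l = 2017/9 (l = 224 + 1/9 = 2017/9 ≈ 224.11)
O = 36 (O = -18*(-2) = 36)
(q - l) + O*(-59) = (-63 - 1*2017/9) + 36*(-59) = (-63 - 2017/9) - 2124 = -2584/9 - 2124 = -21700/9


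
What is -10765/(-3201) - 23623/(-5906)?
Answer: 139195313/18905106 ≈ 7.3628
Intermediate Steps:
-10765/(-3201) - 23623/(-5906) = -10765*(-1/3201) - 23623*(-1/5906) = 10765/3201 + 23623/5906 = 139195313/18905106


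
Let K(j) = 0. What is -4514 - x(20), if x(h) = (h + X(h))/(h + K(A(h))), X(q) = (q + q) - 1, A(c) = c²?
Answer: -90339/20 ≈ -4517.0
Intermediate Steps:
X(q) = -1 + 2*q (X(q) = 2*q - 1 = -1 + 2*q)
x(h) = (-1 + 3*h)/h (x(h) = (h + (-1 + 2*h))/(h + 0) = (-1 + 3*h)/h)
-4514 - x(20) = -4514 - (3 - 1/20) = -4514 - 1*59/20 = -4514 - 59/20 = -90339/20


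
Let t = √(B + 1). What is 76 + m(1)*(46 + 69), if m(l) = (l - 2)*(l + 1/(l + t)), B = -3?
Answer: (-39*√2 + 154*I)/(√2 - I) ≈ -77.333 + 54.212*I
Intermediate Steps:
t = I*√2 (t = √(-3 + 1) = √(-2) = I*√2 ≈ 1.4142*I)
m(l) = (-2 + l)*(l + 1/(l + I*√2)) (m(l) = (l - 2)*(l + 1/(l + I*√2)) = (-2 + l)*(l + 1/(l + I*√2)))
76 + m(1)*(46 + 69) = 76 + ((-2 + 1 + 1³ - 2*1² + I*√2*1² - 2*I*1*√2)/(1 + I*√2))*(46 + 69) = 76 + ((-2 + 1 + 1 - 2*1 + I*√2*1 - 2*I*√2)/(1 + I*√2))*115 = 76 + ((-2 + 1 + 1 - 2 + I*√2 - 2*I*√2)/(1 + I*√2))*115 = 76 + ((-2 - I*√2)/(1 + I*√2))*115 = 76 + 115*(-2 - I*√2)/(1 + I*√2)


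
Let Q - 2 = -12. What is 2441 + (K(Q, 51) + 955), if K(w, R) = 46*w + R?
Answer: 2987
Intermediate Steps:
Q = -10 (Q = 2 - 12 = -10)
K(w, R) = R + 46*w
2441 + (K(Q, 51) + 955) = 2441 + ((51 + 46*(-10)) + 955) = 2441 + ((51 - 460) + 955) = 2441 + (-409 + 955) = 2441 + 546 = 2987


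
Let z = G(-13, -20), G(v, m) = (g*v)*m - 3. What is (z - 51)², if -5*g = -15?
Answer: 527076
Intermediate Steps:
g = 3 (g = -⅕*(-15) = 3)
G(v, m) = -3 + 3*m*v (G(v, m) = (3*v)*m - 3 = 3*m*v - 3 = -3 + 3*m*v)
z = 777 (z = -3 + 3*(-20)*(-13) = -3 + 780 = 777)
(z - 51)² = (777 - 51)² = 726² = 527076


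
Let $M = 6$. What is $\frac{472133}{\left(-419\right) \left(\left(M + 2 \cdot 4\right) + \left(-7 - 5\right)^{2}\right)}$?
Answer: $- \frac{472133}{66202} \approx -7.1317$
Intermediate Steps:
$\frac{472133}{\left(-419\right) \left(\left(M + 2 \cdot 4\right) + \left(-7 - 5\right)^{2}\right)} = \frac{472133}{\left(-419\right) \left(\left(6 + 2 \cdot 4\right) + \left(-7 - 5\right)^{2}\right)} = \frac{472133}{\left(-419\right) \left(\left(6 + 8\right) + \left(-12\right)^{2}\right)} = \frac{472133}{\left(-419\right) \left(14 + 144\right)} = \frac{472133}{\left(-419\right) 158} = \frac{472133}{-66202} = 472133 \left(- \frac{1}{66202}\right) = - \frac{472133}{66202}$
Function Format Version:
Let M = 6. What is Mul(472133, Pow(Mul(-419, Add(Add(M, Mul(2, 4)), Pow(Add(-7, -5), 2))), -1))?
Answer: Rational(-472133, 66202) ≈ -7.1317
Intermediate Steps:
Mul(472133, Pow(Mul(-419, Add(Add(M, Mul(2, 4)), Pow(Add(-7, -5), 2))), -1)) = Mul(472133, Pow(Mul(-419, Add(Add(6, Mul(2, 4)), Pow(Add(-7, -5), 2))), -1)) = Mul(472133, Pow(Mul(-419, Add(Add(6, 8), Pow(-12, 2))), -1)) = Mul(472133, Pow(Mul(-419, Add(14, 144)), -1)) = Mul(472133, Pow(Mul(-419, 158), -1)) = Mul(472133, Pow(-66202, -1)) = Mul(472133, Rational(-1, 66202)) = Rational(-472133, 66202)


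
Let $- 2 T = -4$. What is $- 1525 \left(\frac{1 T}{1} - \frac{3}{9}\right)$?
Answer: $- \frac{7625}{3} \approx -2541.7$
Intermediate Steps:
$T = 2$ ($T = \left(- \frac{1}{2}\right) \left(-4\right) = 2$)
$- 1525 \left(\frac{1 T}{1} - \frac{3}{9}\right) = - 1525 \left(\frac{1 \cdot 2}{1} - \frac{3}{9}\right) = - 1525 \left(2 \cdot 1 - \frac{1}{3}\right) = - 1525 \left(2 - \frac{1}{3}\right) = \left(-1525\right) \frac{5}{3} = - \frac{7625}{3}$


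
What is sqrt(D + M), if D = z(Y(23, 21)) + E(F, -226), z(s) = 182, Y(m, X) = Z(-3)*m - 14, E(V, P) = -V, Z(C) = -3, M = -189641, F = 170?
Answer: I*sqrt(189629) ≈ 435.46*I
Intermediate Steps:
Y(m, X) = -14 - 3*m (Y(m, X) = -3*m - 14 = -14 - 3*m)
D = 12 (D = 182 - 1*170 = 182 - 170 = 12)
sqrt(D + M) = sqrt(12 - 189641) = sqrt(-189629) = I*sqrt(189629)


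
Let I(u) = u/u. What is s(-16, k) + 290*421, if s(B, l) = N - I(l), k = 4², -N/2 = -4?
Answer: 122097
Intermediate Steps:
N = 8 (N = -2*(-4) = 8)
k = 16
I(u) = 1
s(B, l) = 7 (s(B, l) = 8 - 1*1 = 8 - 1 = 7)
s(-16, k) + 290*421 = 7 + 290*421 = 7 + 122090 = 122097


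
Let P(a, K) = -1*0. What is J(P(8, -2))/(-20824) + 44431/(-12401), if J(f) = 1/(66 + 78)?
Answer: -133233297137/37186333056 ≈ -3.5829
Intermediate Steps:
P(a, K) = 0
J(f) = 1/144
J(P(8, -2))/(-20824) + 44431/(-12401) = (1/144)/(-20824) + 44431/(-12401) = (1/144)*(-1/20824) + 44431*(-1/12401) = -1/2998656 - 44431/12401 = -133233297137/37186333056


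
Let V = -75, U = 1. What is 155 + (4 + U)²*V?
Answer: -1720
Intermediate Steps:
155 + (4 + U)²*V = 155 + (4 + 1)²*(-75) = 155 + 5²*(-75) = 155 + 25*(-75) = 155 - 1875 = -1720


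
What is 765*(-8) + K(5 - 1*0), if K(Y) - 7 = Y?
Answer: -6108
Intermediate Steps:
K(Y) = 7 + Y
765*(-8) + K(5 - 1*0) = 765*(-8) + (7 + (5 - 1*0)) = -6120 + (7 + (5 + 0)) = -6120 + (7 + 5) = -6120 + 12 = -6108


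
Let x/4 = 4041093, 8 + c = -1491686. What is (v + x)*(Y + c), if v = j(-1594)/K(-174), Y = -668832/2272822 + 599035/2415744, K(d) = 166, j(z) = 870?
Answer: -203488279751755087281333995/8439188094336 ≈ -2.4112e+13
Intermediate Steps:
c = -1491694 (c = -8 - 1491686 = -1491694)
x = 16164372 (x = 4*4041093 = 16164372)
Y = -127113482119/2745278054784 (Y = -668832*1/2272822 + 599035*(1/2415744) = -334416/1136411 + 599035/2415744 = -127113482119/2745278054784 ≈ -0.046303)
v = 435/83 (v = 870/166 = 870*(1/166) = 435/83 ≈ 5.2410)
(v + x)*(Y + c) = (435/83 + 16164372)*(-127113482119/2745278054784 - 1491694) = (1341643311/83)*(-4095114929766446215/2745278054784) = -203488279751755087281333995/8439188094336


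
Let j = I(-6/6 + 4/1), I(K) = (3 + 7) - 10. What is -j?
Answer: 0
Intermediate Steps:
I(K) = 0 (I(K) = 10 - 10 = 0)
j = 0
-j = -1*0 = 0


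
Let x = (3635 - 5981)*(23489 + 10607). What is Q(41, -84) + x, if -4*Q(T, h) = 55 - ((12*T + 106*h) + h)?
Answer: -319965415/4 ≈ -7.9991e+7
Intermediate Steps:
Q(T, h) = -55/4 + 3*T + 107*h/4 (Q(T, h) = -(55 - ((12*T + 106*h) + h))/4 = -(55 - (12*T + 107*h))/4 = -(55 + (-107*h - 12*T))/4 = -(55 - 107*h - 12*T)/4 = -55/4 + 3*T + 107*h/4)
x = -79989216 (x = -2346*34096 = -79989216)
Q(41, -84) + x = (-55/4 + 3*41 + (107/4)*(-84)) - 79989216 = (-55/4 + 123 - 2247) - 79989216 = -8551/4 - 79989216 = -319965415/4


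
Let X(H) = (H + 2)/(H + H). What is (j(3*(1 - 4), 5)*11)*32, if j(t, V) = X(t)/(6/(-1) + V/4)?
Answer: -4928/171 ≈ -28.819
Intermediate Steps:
X(H) = (2 + H)/(2*H) (X(H) = (2 + H)/((2*H)) = (2 + H)*(1/(2*H)) = (2 + H)/(2*H))
j(t, V) = (2 + t)/(2*t*(-6 + V/4)) (j(t, V) = ((2 + t)/(2*t))/(6/(-1) + V/4) = ((2 + t)/(2*t))/(6*(-1) + V*(¼)) = ((2 + t)/(2*t))/(-6 + V/4) = (2 + t)/(2*t*(-6 + V/4)))
(j(3*(1 - 4), 5)*11)*32 = ((2*(2 + 3*(1 - 4))/(((3*(1 - 4)))*(-24 + 5)))*11)*32 = ((2*(2 + 3*(-3))/((3*(-3))*(-19)))*11)*32 = ((2*(-1/19)*(2 - 9)/(-9))*11)*32 = ((2*(-⅑)*(-1/19)*(-7))*11)*32 = -14/171*11*32 = -154/171*32 = -4928/171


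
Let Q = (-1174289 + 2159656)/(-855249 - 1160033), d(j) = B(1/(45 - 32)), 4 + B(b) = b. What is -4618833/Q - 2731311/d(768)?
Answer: 169902756580329/16751239 ≈ 1.0143e+7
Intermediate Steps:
B(b) = -4 + b
d(j) = -51/13 (d(j) = -4 + 1/(45 - 32) = -4 + 1/13 = -51/13)
Q = -985367/2015282 (Q = 985367/(-2015282) = 985367*(-1/2015282) = -985367/2015282 ≈ -0.48895)
-4618833/Q - 2731311/d(768) = -4618833/(-985367/2015282) - 2731311/(-51/13) = -4618833*(-2015282/985367) - 2731311*(-13/51) = 9308251005906/985367 + 11835681/17 = 169902756580329/16751239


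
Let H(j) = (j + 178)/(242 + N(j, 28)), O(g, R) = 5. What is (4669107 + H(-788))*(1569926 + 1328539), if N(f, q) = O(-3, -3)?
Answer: 3342709307462835/247 ≈ 1.3533e+13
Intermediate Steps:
N(f, q) = 5
H(j) = 178/247 + j/247 (H(j) = (j + 178)/(242 + 5) = (178 + j)/247 = (178 + j)*(1/247) = 178/247 + j/247)
(4669107 + H(-788))*(1569926 + 1328539) = (4669107 + (178/247 + (1/247)*(-788)))*(1569926 + 1328539) = (4669107 + (178/247 - 788/247))*2898465 = (4669107 - 610/247)*2898465 = (1153268819/247)*2898465 = 3342709307462835/247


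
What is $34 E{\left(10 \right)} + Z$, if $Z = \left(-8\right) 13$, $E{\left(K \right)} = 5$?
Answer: $66$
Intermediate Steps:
$Z = -104$
$34 E{\left(10 \right)} + Z = 34 \cdot 5 - 104 = 170 - 104 = 66$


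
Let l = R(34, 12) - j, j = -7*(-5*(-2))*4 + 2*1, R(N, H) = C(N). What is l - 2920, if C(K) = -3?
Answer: -2645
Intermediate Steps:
R(N, H) = -3
j = -278 (j = -70*4 + 2 = -7*40 + 2 = -280 + 2 = -278)
l = 275 (l = -3 - 1*(-278) = -3 + 278 = 275)
l - 2920 = 275 - 2920 = -2645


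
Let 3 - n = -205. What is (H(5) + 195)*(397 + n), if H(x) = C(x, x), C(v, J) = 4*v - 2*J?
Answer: 124025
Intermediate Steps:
C(v, J) = -2*J + 4*v
H(x) = 2*x (H(x) = -2*x + 4*x = 2*x)
n = 208 (n = 3 - 1*(-205) = 3 + 205 = 208)
(H(5) + 195)*(397 + n) = (2*5 + 195)*(397 + 208) = (10 + 195)*605 = 205*605 = 124025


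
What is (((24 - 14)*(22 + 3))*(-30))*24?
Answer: -180000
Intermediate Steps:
(((24 - 14)*(22 + 3))*(-30))*24 = ((10*25)*(-30))*24 = (250*(-30))*24 = -7500*24 = -180000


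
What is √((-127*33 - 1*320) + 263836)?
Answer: 5*√10373 ≈ 509.24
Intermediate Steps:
√((-127*33 - 1*320) + 263836) = √((-4191 - 320) + 263836) = √(-4511 + 263836) = √259325 = 5*√10373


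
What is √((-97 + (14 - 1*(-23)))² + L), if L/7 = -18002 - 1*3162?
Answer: 2*I*√36137 ≈ 380.19*I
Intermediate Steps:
L = -148148 (L = 7*(-18002 - 1*3162) = 7*(-18002 - 3162) = 7*(-21164) = -148148)
√((-97 + (14 - 1*(-23)))² + L) = √((-97 + (14 - 1*(-23)))² - 148148) = √((-97 + (14 + 23))² - 148148) = √((-97 + 37)² - 148148) = √((-60)² - 148148) = √(3600 - 148148) = √(-144548) = 2*I*√36137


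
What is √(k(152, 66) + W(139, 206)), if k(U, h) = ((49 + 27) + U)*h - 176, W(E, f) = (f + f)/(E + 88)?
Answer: 2*√191608203/227 ≈ 121.96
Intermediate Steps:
W(E, f) = 2*f/(88 + E) (W(E, f) = (2*f)/(88 + E) = 2*f/(88 + E))
k(U, h) = -176 + h*(76 + U) (k(U, h) = (76 + U)*h - 176 = h*(76 + U) - 176 = -176 + h*(76 + U))
√(k(152, 66) + W(139, 206)) = √((-176 + 76*66 + 152*66) + 2*206/(88 + 139)) = √((-176 + 5016 + 10032) + 2*206/227) = √(14872 + 2*206*(1/227)) = √(14872 + 412/227) = √(3376356/227) = 2*√191608203/227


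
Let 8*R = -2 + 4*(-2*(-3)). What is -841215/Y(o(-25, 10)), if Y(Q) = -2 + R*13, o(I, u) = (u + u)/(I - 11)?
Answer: -224324/9 ≈ -24925.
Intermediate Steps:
R = 11/4 (R = (-2 + 4*(-2*(-3)))/8 = (-2 + 4*6)/8 = (-2 + 24)/8 = (⅛)*22 = 11/4 ≈ 2.7500)
o(I, u) = 2*u/(-11 + I) (o(I, u) = (2*u)/(-11 + I) = 2*u/(-11 + I))
Y(Q) = 135/4 (Y(Q) = -2 + (11/4)*13 = -2 + 143/4 = 135/4)
-841215/Y(o(-25, 10)) = -841215/135/4 = -841215*4/135 = -224324/9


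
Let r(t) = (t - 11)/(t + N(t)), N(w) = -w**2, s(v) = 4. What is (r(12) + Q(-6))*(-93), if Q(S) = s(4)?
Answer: -16337/44 ≈ -371.30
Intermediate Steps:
Q(S) = 4
r(t) = (-11 + t)/(t - t**2) (r(t) = (t - 11)/(t - t**2) = (-11 + t)/(t - t**2))
(r(12) + Q(-6))*(-93) = ((11 - 1*12)/(12*(-1 + 12)) + 4)*(-93) = ((1/12)*(11 - 12)/11 + 4)*(-93) = ((1/12)*(1/11)*(-1) + 4)*(-93) = (-1/132 + 4)*(-93) = (527/132)*(-93) = -16337/44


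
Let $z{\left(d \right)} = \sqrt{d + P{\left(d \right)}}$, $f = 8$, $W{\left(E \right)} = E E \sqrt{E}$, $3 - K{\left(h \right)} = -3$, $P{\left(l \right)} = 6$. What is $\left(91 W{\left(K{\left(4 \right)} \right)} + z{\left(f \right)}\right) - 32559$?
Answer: $-32559 + \sqrt{14} + 3276 \sqrt{6} \approx -24531.0$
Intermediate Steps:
$K{\left(h \right)} = 6$ ($K{\left(h \right)} = 3 - -3 = 3 + 3 = 6$)
$W{\left(E \right)} = E^{\frac{5}{2}}$ ($W{\left(E \right)} = E^{2} \sqrt{E} = E^{\frac{5}{2}}$)
$z{\left(d \right)} = \sqrt{6 + d}$ ($z{\left(d \right)} = \sqrt{d + 6} = \sqrt{6 + d}$)
$\left(91 W{\left(K{\left(4 \right)} \right)} + z{\left(f \right)}\right) - 32559 = \left(91 \cdot 6^{\frac{5}{2}} + \sqrt{6 + 8}\right) - 32559 = \left(91 \cdot 36 \sqrt{6} + \sqrt{14}\right) - 32559 = \left(3276 \sqrt{6} + \sqrt{14}\right) - 32559 = \left(\sqrt{14} + 3276 \sqrt{6}\right) - 32559 = -32559 + \sqrt{14} + 3276 \sqrt{6}$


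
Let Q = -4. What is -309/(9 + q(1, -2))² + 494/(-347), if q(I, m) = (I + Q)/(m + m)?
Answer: -822314/175929 ≈ -4.6741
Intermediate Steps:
q(I, m) = (-4 + I)/(2*m) (q(I, m) = (I - 4)/(m + m) = (-4 + I)/((2*m)) = (-4 + I)*(1/(2*m)) = (-4 + I)/(2*m))
-309/(9 + q(1, -2))² + 494/(-347) = -309/(9 + (½)*(-4 + 1)/(-2))² + 494/(-347) = -309/(9 + (½)*(-½)*(-3))² + 494*(-1/347) = -309/(9 + ¾)² - 494/347 = -309/((39/4)²) - 494/347 = -309/1521/16 - 494/347 = -309*16/1521 - 494/347 = -1648/507 - 494/347 = -822314/175929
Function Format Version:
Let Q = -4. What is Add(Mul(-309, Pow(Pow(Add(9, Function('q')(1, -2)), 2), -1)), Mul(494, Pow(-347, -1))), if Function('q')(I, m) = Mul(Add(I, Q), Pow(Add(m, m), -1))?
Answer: Rational(-822314, 175929) ≈ -4.6741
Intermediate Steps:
Function('q')(I, m) = Mul(Rational(1, 2), Pow(m, -1), Add(-4, I)) (Function('q')(I, m) = Mul(Add(I, -4), Pow(Add(m, m), -1)) = Mul(Add(-4, I), Pow(Mul(2, m), -1)) = Mul(Add(-4, I), Mul(Rational(1, 2), Pow(m, -1))) = Mul(Rational(1, 2), Pow(m, -1), Add(-4, I)))
Add(Mul(-309, Pow(Pow(Add(9, Function('q')(1, -2)), 2), -1)), Mul(494, Pow(-347, -1))) = Add(Mul(-309, Pow(Pow(Add(9, Mul(Rational(1, 2), Pow(-2, -1), Add(-4, 1))), 2), -1)), Mul(494, Pow(-347, -1))) = Add(Mul(-309, Pow(Pow(Add(9, Mul(Rational(1, 2), Rational(-1, 2), -3)), 2), -1)), Mul(494, Rational(-1, 347))) = Add(Mul(-309, Pow(Pow(Add(9, Rational(3, 4)), 2), -1)), Rational(-494, 347)) = Add(Mul(-309, Pow(Pow(Rational(39, 4), 2), -1)), Rational(-494, 347)) = Add(Mul(-309, Pow(Rational(1521, 16), -1)), Rational(-494, 347)) = Add(Mul(-309, Rational(16, 1521)), Rational(-494, 347)) = Add(Rational(-1648, 507), Rational(-494, 347)) = Rational(-822314, 175929)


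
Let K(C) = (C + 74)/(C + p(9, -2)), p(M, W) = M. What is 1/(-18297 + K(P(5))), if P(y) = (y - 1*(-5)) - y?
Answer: -14/256079 ≈ -5.4671e-5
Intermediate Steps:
P(y) = 5 (P(y) = (y + 5) - y = (5 + y) - y = 5)
K(C) = (74 + C)/(9 + C) (K(C) = (C + 74)/(C + 9) = (74 + C)/(9 + C))
1/(-18297 + K(P(5))) = 1/(-18297 + (74 + 5)/(9 + 5)) = 1/(-18297 + 79/14) = 1/(-256079/14) = -14/256079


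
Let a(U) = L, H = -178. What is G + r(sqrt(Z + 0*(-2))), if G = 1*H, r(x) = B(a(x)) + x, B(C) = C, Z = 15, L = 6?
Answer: -172 + sqrt(15) ≈ -168.13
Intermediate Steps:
a(U) = 6
r(x) = 6 + x
G = -178 (G = 1*(-178) = -178)
G + r(sqrt(Z + 0*(-2))) = -178 + (6 + sqrt(15 + 0*(-2))) = -178 + (6 + sqrt(15 + 0)) = -178 + (6 + sqrt(15)) = -172 + sqrt(15)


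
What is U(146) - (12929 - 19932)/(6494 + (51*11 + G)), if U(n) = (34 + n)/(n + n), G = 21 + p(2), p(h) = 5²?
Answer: 830764/518373 ≈ 1.6026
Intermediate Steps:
p(h) = 25
G = 46 (G = 21 + 25 = 46)
U(n) = (34 + n)/(2*n) (U(n) = (34 + n)/((2*n)) = (34 + n)*(1/(2*n)) = (34 + n)/(2*n))
U(146) - (12929 - 19932)/(6494 + (51*11 + G)) = (½)*(34 + 146)/146 - (12929 - 19932)/(6494 + (51*11 + 46)) = (½)*(1/146)*180 - (-7003)/(6494 + (561 + 46)) = 45/73 - (-7003)/(6494 + 607) = 45/73 - (-7003)/7101 = 45/73 - 1*(-7003/7101) = 45/73 + 7003/7101 = 830764/518373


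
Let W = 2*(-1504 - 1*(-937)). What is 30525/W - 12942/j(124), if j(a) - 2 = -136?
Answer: 1764313/25326 ≈ 69.664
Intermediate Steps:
W = -1134 (W = 2*(-1504 + 937) = 2*(-567) = -1134)
j(a) = -134 (j(a) = 2 - 136 = -134)
30525/W - 12942/j(124) = 30525/(-1134) - 12942/(-134) = 30525*(-1/1134) - 12942*(-1/134) = -10175/378 + 6471/67 = 1764313/25326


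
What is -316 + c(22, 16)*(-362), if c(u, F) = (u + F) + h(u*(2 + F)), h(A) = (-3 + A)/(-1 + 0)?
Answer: 128194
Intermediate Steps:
h(A) = 3 - A (h(A) = (-3 + A)/(-1) = (-3 + A)*(-1) = 3 - A)
c(u, F) = 3 + F + u - u*(2 + F) (c(u, F) = (u + F) + (3 - u*(2 + F)) = (F + u) + (3 - u*(2 + F)) = 3 + F + u - u*(2 + F))
-316 + c(22, 16)*(-362) = -316 + (3 + 16 - 1*22 - 1*16*22)*(-362) = -316 + (3 + 16 - 22 - 352)*(-362) = -316 - 355*(-362) = -316 + 128510 = 128194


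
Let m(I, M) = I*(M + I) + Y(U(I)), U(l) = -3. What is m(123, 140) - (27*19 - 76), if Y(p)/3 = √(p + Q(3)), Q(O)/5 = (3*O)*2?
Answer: 31912 + 3*√87 ≈ 31940.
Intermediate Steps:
Q(O) = 30*O (Q(O) = 5*((3*O)*2) = 5*(6*O) = 30*O)
Y(p) = 3*√(90 + p) (Y(p) = 3*√(p + 30*3) = 3*√(p + 90) = 3*√(90 + p))
m(I, M) = 3*√87 + I*(I + M) (m(I, M) = I*(M + I) + 3*√(90 - 3) = I*(I + M) + 3*√87 = 3*√87 + I*(I + M))
m(123, 140) - (27*19 - 76) = (123² + 3*√87 + 123*140) - (27*19 - 76) = (15129 + 3*√87 + 17220) - (513 - 76) = (32349 + 3*√87) - 1*437 = (32349 + 3*√87) - 437 = 31912 + 3*√87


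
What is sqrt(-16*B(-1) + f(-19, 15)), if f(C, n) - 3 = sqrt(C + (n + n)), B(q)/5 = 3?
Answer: sqrt(-237 + sqrt(11)) ≈ 15.287*I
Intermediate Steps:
B(q) = 15 (B(q) = 5*3 = 15)
f(C, n) = 3 + sqrt(C + 2*n) (f(C, n) = 3 + sqrt(C + (n + n)) = 3 + sqrt(C + 2*n))
sqrt(-16*B(-1) + f(-19, 15)) = sqrt(-16*15 + (3 + sqrt(-19 + 2*15))) = sqrt(-240 + (3 + sqrt(-19 + 30))) = sqrt(-240 + (3 + sqrt(11))) = sqrt(-237 + sqrt(11))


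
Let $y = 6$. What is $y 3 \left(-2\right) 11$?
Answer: $-396$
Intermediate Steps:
$y 3 \left(-2\right) 11 = 6 \cdot 3 \left(-2\right) 11 = 6 \left(-6\right) 11 = \left(-36\right) 11 = -396$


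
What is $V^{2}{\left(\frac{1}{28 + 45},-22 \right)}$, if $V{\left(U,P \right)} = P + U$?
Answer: $\frac{2576025}{5329} \approx 483.4$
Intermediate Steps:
$V^{2}{\left(\frac{1}{28 + 45},-22 \right)} = \left(-22 + \frac{1}{28 + 45}\right)^{2} = \left(-22 + \frac{1}{73}\right)^{2} = \left(- \frac{1605}{73}\right)^{2} = \frac{2576025}{5329}$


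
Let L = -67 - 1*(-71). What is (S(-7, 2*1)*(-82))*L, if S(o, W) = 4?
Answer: -1312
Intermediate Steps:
L = 4 (L = -67 + 71 = 4)
(S(-7, 2*1)*(-82))*L = (4*(-82))*4 = -328*4 = -1312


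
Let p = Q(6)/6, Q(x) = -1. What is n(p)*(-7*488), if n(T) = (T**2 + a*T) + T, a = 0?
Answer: 4270/9 ≈ 474.44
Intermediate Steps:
p = -1/6 ≈ -0.16667
n(T) = T + T**2 (n(T) = (T**2 + 0*T) + T = (T**2 + 0) + T = T**2 + T = T + T**2)
n(p)*(-7*488) = (-(1 - 1/6)/6)*(-7*488) = -1/6*5/6*(-3416) = -5/36*(-3416) = 4270/9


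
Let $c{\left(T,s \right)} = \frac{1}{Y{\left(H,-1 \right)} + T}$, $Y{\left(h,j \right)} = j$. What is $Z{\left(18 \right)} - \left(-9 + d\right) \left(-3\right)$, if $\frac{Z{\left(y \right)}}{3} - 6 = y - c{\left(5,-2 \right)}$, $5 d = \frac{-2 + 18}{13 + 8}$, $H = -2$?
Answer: $\frac{6259}{140} \approx 44.707$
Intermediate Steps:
$d = \frac{16}{105}$ ($d = \frac{\left(-2 + 18\right) \frac{1}{13 + 8}}{5} = \frac{16 \cdot \frac{1}{21}}{5} = \frac{1}{5} \cdot \frac{16}{21} = \frac{16}{105} \approx 0.15238$)
$c{\left(T,s \right)} = \frac{1}{-1 + T}$
$Z{\left(y \right)} = \frac{69}{4} + 3 y$ ($Z{\left(y \right)} = 18 + 3 \left(y - \frac{1}{-1 + 5}\right) = 18 + 3 \left(y - \frac{1}{4}\right) = 18 + 3 \left(- \frac{1}{4} + y\right) = 18 + \left(- \frac{3}{4} + 3 y\right) = \frac{69}{4} + 3 y$)
$Z{\left(18 \right)} - \left(-9 + d\right) \left(-3\right) = \left(\frac{69}{4} + 3 \cdot 18\right) - \left(-9 + \frac{16}{105}\right) \left(-3\right) = \left(\frac{69}{4} + 54\right) - \left(- \frac{929}{105}\right) \left(-3\right) = \frac{285}{4} - \frac{929}{35} = \frac{6259}{140}$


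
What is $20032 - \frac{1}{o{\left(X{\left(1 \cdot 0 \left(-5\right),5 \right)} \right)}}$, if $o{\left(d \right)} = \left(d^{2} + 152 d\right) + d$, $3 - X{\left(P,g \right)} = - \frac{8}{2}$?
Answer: $\frac{22435839}{1120} \approx 20032.0$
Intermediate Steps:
$X{\left(P,g \right)} = 7$ ($X{\left(P,g \right)} = 3 - - \frac{8}{2} = 3 - \left(-8\right) \frac{1}{2} = 3 - -4 = 3 + 4 = 7$)
$o{\left(d \right)} = d^{2} + 153 d$
$20032 - \frac{1}{o{\left(X{\left(1 \cdot 0 \left(-5\right),5 \right)} \right)}} = 20032 - \frac{1}{7 \left(153 + 7\right)} = 20032 - \frac{1}{7 \cdot 160} = 20032 - \frac{1}{1120} = \frac{22435839}{1120}$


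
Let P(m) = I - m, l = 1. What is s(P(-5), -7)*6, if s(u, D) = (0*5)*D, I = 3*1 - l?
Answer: 0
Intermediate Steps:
I = 2 (I = 3*1 - 1*1 = 3 - 1 = 2)
P(m) = 2 - m
s(u, D) = 0 (s(u, D) = 0*D = 0)
s(P(-5), -7)*6 = 0*6 = 0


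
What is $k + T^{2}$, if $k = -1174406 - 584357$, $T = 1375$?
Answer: $131862$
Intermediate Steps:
$k = -1758763$ ($k = -1174406 - 584357 = -1758763$)
$k + T^{2} = -1758763 + 1375^{2} = -1758763 + 1890625 = 131862$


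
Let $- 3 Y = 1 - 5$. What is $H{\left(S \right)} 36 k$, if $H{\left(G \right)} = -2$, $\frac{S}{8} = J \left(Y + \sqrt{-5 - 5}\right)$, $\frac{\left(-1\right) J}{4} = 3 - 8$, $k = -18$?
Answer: $1296$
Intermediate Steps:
$J = 20$ ($J = - 4 \left(3 - 8\right) = \left(-4\right) \left(-5\right) = 20$)
$Y = \frac{4}{3}$ ($Y = - \frac{1 - 5}{3} = \left(- \frac{1}{3}\right) \left(-4\right) = \frac{4}{3} \approx 1.3333$)
$S = \frac{640}{3} + 160 i \sqrt{10}$ ($S = 8 \cdot 20 \left(\frac{4}{3} + \sqrt{-5 - 5}\right) = 8 \cdot 20 \left(\frac{4}{3} + \sqrt{-10}\right) = 8 \cdot 20 \left(\frac{4}{3} + i \sqrt{10}\right) = 8 \left(\frac{80}{3} + 20 i \sqrt{10}\right) = \frac{640}{3} + 160 i \sqrt{10} \approx 213.33 + 505.96 i$)
$H{\left(S \right)} 36 k = \left(-2\right) 36 \left(-18\right) = \left(-72\right) \left(-18\right) = 1296$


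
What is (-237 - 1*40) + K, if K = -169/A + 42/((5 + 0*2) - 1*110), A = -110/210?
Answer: 2488/55 ≈ 45.236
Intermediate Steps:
A = -11/21 (A = -110*1/210 = -11/21 ≈ -0.52381)
K = 17723/55 (K = -169/(-11/21) + 42/((5 + 0*2) - 1*110) = -169*(-21/11) + 42/((5 + 0) - 110) = 3549/11 + 42/(5 - 110) = 3549/11 + 42/(-105) = 3549/11 + 42*(-1/105) = 3549/11 - ⅖ = 17723/55 ≈ 322.24)
(-237 - 1*40) + K = (-237 - 1*40) + 17723/55 = (-237 - 40) + 17723/55 = -277 + 17723/55 = 2488/55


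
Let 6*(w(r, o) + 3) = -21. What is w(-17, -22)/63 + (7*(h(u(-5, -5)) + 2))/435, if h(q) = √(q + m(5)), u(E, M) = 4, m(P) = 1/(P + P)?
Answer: -1297/18270 + 7*√410/4350 ≈ -0.038407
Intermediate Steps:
m(P) = 1/(2*P)
w(r, o) = -13/2 (w(r, o) = -3 + (⅙)*(-21) = -3 - 7/2 = -13/2)
h(q) = √(⅒ + q) (h(q) = √(q + (½)/5) = √(q + (½)*(⅕)) = √(q + ⅒) = √(⅒ + q))
w(-17, -22)/63 + (7*(h(u(-5, -5)) + 2))/435 = -13/2/63 + (7*(√(10 + 100*4)/10 + 2))/435 = -13/2*1/63 + (7*(√(10 + 400)/10 + 2))*(1/435) = -13/126 + (7*(√410/10 + 2))*(1/435) = -13/126 + (7*(2 + √410/10))*(1/435) = -13/126 + (14 + 7*√410/10)*(1/435) = -13/126 + (14/435 + 7*√410/4350) = -1297/18270 + 7*√410/4350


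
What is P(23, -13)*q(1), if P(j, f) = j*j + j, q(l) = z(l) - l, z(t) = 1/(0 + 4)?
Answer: -414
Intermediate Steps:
z(t) = ¼ (z(t) = 1/4 = ¼)
q(l) = ¼ - l
P(j, f) = j + j² (P(j, f) = j² + j = j + j²)
P(23, -13)*q(1) = (23*(1 + 23))*(¼ - 1*1) = (23*24)*(¼ - 1) = 552*(-¾) = -414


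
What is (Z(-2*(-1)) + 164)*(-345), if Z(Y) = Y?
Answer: -57270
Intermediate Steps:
(Z(-2*(-1)) + 164)*(-345) = (-2*(-1) + 164)*(-345) = (2 + 164)*(-345) = 166*(-345) = -57270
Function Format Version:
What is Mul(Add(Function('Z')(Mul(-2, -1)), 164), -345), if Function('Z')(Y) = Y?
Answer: -57270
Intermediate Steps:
Mul(Add(Function('Z')(Mul(-2, -1)), 164), -345) = Mul(Add(Mul(-2, -1), 164), -345) = Mul(Add(2, 164), -345) = Mul(166, -345) = -57270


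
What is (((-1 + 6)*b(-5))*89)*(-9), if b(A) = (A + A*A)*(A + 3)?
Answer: 160200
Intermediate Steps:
b(A) = (3 + A)*(A + A**2) (b(A) = (A + A**2)*(3 + A) = (3 + A)*(A + A**2))
(((-1 + 6)*b(-5))*89)*(-9) = (((-1 + 6)*(-5*(3 + (-5)**2 + 4*(-5))))*89)*(-9) = ((5*(-5*(3 + 25 - 20)))*89)*(-9) = ((5*(-5*8))*89)*(-9) = ((5*(-40))*89)*(-9) = -200*89*(-9) = -17800*(-9) = 160200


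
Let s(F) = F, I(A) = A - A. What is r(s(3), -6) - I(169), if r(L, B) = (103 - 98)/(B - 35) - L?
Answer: -128/41 ≈ -3.1220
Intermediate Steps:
I(A) = 0
r(L, B) = -L + 5/(-35 + B) (r(L, B) = 5/(-35 + B) - L = -L + 5/(-35 + B))
r(s(3), -6) - I(169) = (5 + 35*3 - 1*(-6)*3)/(-35 - 6) - 1*0 = (5 + 105 + 18)/(-41) + 0 = -1/41*128 + 0 = -128/41 + 0 = -128/41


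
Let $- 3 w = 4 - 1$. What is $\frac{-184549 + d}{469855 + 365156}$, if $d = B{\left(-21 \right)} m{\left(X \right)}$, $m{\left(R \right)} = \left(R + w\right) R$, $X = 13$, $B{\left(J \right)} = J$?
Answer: $- \frac{187825}{835011} \approx -0.22494$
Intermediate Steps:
$w = -1$ ($w = - \frac{4 - 1}{3} = \left(- \frac{1}{3}\right) 3 = -1$)
$m{\left(R \right)} = R \left(-1 + R\right)$ ($m{\left(R \right)} = \left(R - 1\right) R = \left(-1 + R\right) R = R \left(-1 + R\right)$)
$d = -3276$ ($d = - 21 \cdot 13 \left(-1 + 13\right) = - 21 \cdot 13 \cdot 12 = \left(-21\right) 156 = -3276$)
$\frac{-184549 + d}{469855 + 365156} = \frac{-184549 - 3276}{469855 + 365156} = - \frac{187825}{835011}$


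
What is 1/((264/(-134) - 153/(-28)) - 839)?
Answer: -1876/1567409 ≈ -0.0011969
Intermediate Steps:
1/((264/(-134) - 153/(-28)) - 839) = 1/((264*(-1/134) - 153*(-1/28)) - 839) = 1/((-132/67 + 153/28) - 839) = 1/(6555/1876 - 839) = 1/(-1567409/1876) = -1876/1567409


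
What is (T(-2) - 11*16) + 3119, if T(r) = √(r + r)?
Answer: 2943 + 2*I ≈ 2943.0 + 2.0*I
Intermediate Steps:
T(r) = √2*√r (T(r) = √(2*r) = √2*√r)
(T(-2) - 11*16) + 3119 = (√2*√(-2) - 11*16) + 3119 = (√2*(I*√2) - 176) + 3119 = (2*I - 176) + 3119 = (-176 + 2*I) + 3119 = 2943 + 2*I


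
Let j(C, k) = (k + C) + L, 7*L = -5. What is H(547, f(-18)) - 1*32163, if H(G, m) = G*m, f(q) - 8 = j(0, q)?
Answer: -266166/7 ≈ -38024.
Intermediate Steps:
L = -5/7 (L = (⅐)*(-5) = -5/7 ≈ -0.71429)
j(C, k) = -5/7 + C + k (j(C, k) = (k + C) - 5/7 = (C + k) - 5/7 = -5/7 + C + k)
f(q) = 51/7 + q (f(q) = 8 + (-5/7 + 0 + q) = 8 + (-5/7 + q) = 51/7 + q)
H(547, f(-18)) - 1*32163 = 547*(51/7 - 18) - 1*32163 = 547*(-75/7) - 32163 = -41025/7 - 32163 = -266166/7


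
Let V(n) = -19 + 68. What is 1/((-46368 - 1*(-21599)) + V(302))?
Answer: -1/24720 ≈ -4.0453e-5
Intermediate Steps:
V(n) = 49
1/((-46368 - 1*(-21599)) + V(302)) = 1/((-46368 - 1*(-21599)) + 49) = 1/((-46368 + 21599) + 49) = 1/(-24769 + 49) = 1/(-24720) = -1/24720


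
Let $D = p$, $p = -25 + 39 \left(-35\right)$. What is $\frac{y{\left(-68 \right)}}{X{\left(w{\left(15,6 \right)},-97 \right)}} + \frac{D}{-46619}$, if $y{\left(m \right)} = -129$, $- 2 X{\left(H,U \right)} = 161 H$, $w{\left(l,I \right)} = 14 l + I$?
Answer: $\frac{10061057}{270203724} \approx 0.037235$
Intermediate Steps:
$w{\left(l,I \right)} = I + 14 l$
$X{\left(H,U \right)} = - \frac{161 H}{2}$
$p = -1390$ ($p = -25 - 1365 = -1390$)
$D = -1390$
$\frac{y{\left(-68 \right)}}{X{\left(w{\left(15,6 \right)},-97 \right)}} + \frac{D}{-46619} = - \frac{129}{\left(- \frac{161}{2}\right) \left(6 + 14 \cdot 15\right)} - \frac{1390}{-46619} = - \frac{129}{\left(- \frac{161}{2}\right) \left(6 + 210\right)} - - \frac{1390}{46619} = - \frac{129}{\left(- \frac{161}{2}\right) 216} + \frac{1390}{46619} = - \frac{129}{-17388} + \frac{1390}{46619} = \left(-129\right) \left(- \frac{1}{17388}\right) + \frac{1390}{46619} = \frac{43}{5796} + \frac{1390}{46619} = \frac{10061057}{270203724}$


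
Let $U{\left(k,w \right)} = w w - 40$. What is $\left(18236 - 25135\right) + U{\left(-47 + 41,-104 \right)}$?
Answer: $3877$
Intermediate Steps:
$U{\left(k,w \right)} = -40 + w^{2}$ ($U{\left(k,w \right)} = w^{2} - 40 = -40 + w^{2}$)
$\left(18236 - 25135\right) + U{\left(-47 + 41,-104 \right)} = \left(18236 - 25135\right) - \left(40 - \left(-104\right)^{2}\right) = -6899 + \left(-40 + 10816\right) = -6899 + 10776 = 3877$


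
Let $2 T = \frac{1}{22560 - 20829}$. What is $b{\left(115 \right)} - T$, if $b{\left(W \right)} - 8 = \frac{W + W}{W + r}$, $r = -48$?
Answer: $\frac{2651825}{231954} \approx 11.433$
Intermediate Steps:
$b{\left(W \right)} = 8 + \frac{2 W}{-48 + W}$ ($b{\left(W \right)} = 8 + \frac{W + W}{W - 48} = 8 + \frac{2 W}{-48 + W}$)
$T = \frac{1}{3462}$ ($T = \frac{1}{2 \left(22560 - 20829\right)} = \frac{1}{2 \cdot 1731} = \frac{1}{2} \cdot \frac{1}{1731} = \frac{1}{3462} \approx 0.00028885$)
$b{\left(115 \right)} - T = \frac{2 \left(-192 + 5 \cdot 115\right)}{-48 + 115} - \frac{1}{3462} = \frac{2 \left(-192 + 575\right)}{67} - \frac{1}{3462} = 2 \cdot \frac{1}{67} \cdot 383 - \frac{1}{3462} = \frac{766}{67} - \frac{1}{3462} = \frac{2651825}{231954}$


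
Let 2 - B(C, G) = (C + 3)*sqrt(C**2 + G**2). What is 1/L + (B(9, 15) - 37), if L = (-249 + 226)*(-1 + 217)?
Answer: -173881/4968 - 36*sqrt(34) ≈ -244.91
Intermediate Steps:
L = -4968 (L = -23*216 = -4968)
B(C, G) = 2 - sqrt(C**2 + G**2)*(3 + C) (B(C, G) = 2 - (C + 3)*sqrt(C**2 + G**2) = 2 - (3 + C)*sqrt(C**2 + G**2) = 2 - sqrt(C**2 + G**2)*(3 + C))
1/L + (B(9, 15) - 37) = 1/(-4968) + ((2 - 3*sqrt(9**2 + 15**2) - 1*9*sqrt(9**2 + 15**2)) - 37) = -1/4968 + ((2 - 3*sqrt(81 + 225) - 1*9*sqrt(81 + 225)) - 37) = -1/4968 + ((2 - 9*sqrt(34) - 1*9*sqrt(306)) - 37) = -1/4968 + ((2 - 9*sqrt(34) - 1*9*3*sqrt(34)) - 37) = -1/4968 + ((2 - 9*sqrt(34) - 27*sqrt(34)) - 37) = -1/4968 + ((2 - 36*sqrt(34)) - 37) = -1/4968 + (-35 - 36*sqrt(34)) = -173881/4968 - 36*sqrt(34)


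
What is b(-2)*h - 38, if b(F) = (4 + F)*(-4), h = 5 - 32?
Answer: 178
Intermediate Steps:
h = -27
b(F) = -16 - 4*F
b(-2)*h - 38 = (-16 - 4*(-2))*(-27) - 38 = (-16 + 8)*(-27) - 38 = -8*(-27) - 38 = 216 - 38 = 178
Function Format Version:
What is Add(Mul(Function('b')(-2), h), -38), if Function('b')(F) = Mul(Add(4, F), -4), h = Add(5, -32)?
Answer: 178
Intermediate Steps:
h = -27
Function('b')(F) = Add(-16, Mul(-4, F))
Add(Mul(Function('b')(-2), h), -38) = Add(Mul(Add(-16, Mul(-4, -2)), -27), -38) = Add(Mul(Add(-16, 8), -27), -38) = Add(Mul(-8, -27), -38) = Add(216, -38) = 178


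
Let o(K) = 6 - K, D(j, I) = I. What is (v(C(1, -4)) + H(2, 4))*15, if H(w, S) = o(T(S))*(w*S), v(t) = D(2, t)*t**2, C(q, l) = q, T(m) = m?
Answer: 255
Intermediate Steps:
v(t) = t**3 (v(t) = t*t**2 = t**3)
H(w, S) = S*w*(6 - S) (H(w, S) = (6 - S)*(w*S) = (6 - S)*(S*w) = S*w*(6 - S))
(v(C(1, -4)) + H(2, 4))*15 = (1**3 + 4*2*(6 - 1*4))*15 = (1 + 4*2*(6 - 4))*15 = (1 + 4*2*2)*15 = (1 + 16)*15 = 17*15 = 255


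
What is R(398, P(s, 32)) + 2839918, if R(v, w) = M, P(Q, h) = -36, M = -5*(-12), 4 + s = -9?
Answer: 2839978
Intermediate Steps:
s = -13 (s = -4 - 9 = -13)
M = 60
R(v, w) = 60
R(398, P(s, 32)) + 2839918 = 60 + 2839918 = 2839978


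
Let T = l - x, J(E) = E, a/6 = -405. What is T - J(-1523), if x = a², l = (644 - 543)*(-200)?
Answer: -5923577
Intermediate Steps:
a = -2430 (a = 6*(-405) = -2430)
l = -20200 (l = 101*(-200) = -20200)
x = 5904900 (x = (-2430)² = 5904900)
T = -5925100 (T = -20200 - 1*5904900 = -20200 - 5904900 = -5925100)
T - J(-1523) = -5925100 - 1*(-1523) = -5925100 + 1523 = -5923577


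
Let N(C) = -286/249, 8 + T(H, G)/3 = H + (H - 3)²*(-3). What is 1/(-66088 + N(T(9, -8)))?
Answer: -249/16456198 ≈ -1.5131e-5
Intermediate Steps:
T(H, G) = -24 - 9*(-3 + H)² + 3*H (T(H, G) = -24 + 3*(H + (H - 3)²*(-3)) = -24 + 3*(H + (-3 + H)²*(-3)) = -24 + 3*(H - 3*(-3 + H)²) = -24 + (-9*(-3 + H)² + 3*H) = -24 - 9*(-3 + H)² + 3*H)
N(C) = -286/249 (N(C) = -286*1/249 = -286/249)
1/(-66088 + N(T(9, -8))) = 1/(-66088 - 286/249) = 1/(-16456198/249) = -249/16456198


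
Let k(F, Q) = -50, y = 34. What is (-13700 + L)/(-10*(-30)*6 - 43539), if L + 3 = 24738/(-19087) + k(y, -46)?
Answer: 262528249/796672293 ≈ 0.32953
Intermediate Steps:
L = -1036349/19087 (L = -3 + (24738/(-19087) - 50) = -3 + (24738*(-1/19087) - 50) = -3 + (-24738/19087 - 50) = -3 - 979088/19087 = -1036349/19087 ≈ -54.296)
(-13700 + L)/(-10*(-30)*6 - 43539) = (-13700 - 1036349/19087)/(-10*(-30)*6 - 43539) = -262528249/(19087*(300*6 - 43539)) = -262528249/(19087*(1800 - 43539)) = -262528249/19087/(-41739) = -262528249/19087*(-1/41739) = 262528249/796672293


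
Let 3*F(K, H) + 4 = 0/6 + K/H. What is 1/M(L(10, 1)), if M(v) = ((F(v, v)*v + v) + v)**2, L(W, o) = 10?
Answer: 1/100 ≈ 0.010000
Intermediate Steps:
F(K, H) = -4/3 + K/(3*H) (F(K, H) = -4/3 + (0/6 + K/H)/3 = -4/3 + (0*(1/6) + K/H)/3 = -4/3 + (0 + K/H)/3 = -4/3 + (K/H)/3 = -4/3 + K/(3*H))
M(v) = v**2 (M(v) = ((((v - 4*v)/(3*v))*v + v) + v)**2 = ((((-3*v)/(3*v))*v + v) + v)**2 = ((-v + v) + v)**2 = (0 + v)**2 = v**2)
1/M(L(10, 1)) = 1/(10**2) = 1/100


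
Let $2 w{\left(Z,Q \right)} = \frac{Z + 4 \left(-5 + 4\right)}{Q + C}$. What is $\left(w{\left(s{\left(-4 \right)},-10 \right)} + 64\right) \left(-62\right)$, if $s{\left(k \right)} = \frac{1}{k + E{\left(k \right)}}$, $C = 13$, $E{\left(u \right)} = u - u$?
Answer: $- \frac{47089}{12} \approx -3924.1$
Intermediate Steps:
$E{\left(u \right)} = 0$
$s{\left(k \right)} = \frac{1}{k}$ ($s{\left(k \right)} = \frac{1}{k + 0} = \frac{1}{k}$)
$w{\left(Z,Q \right)} = \frac{-4 + Z}{2 \left(13 + Q\right)}$ ($w{\left(Z,Q \right)} = \frac{\left(Z + 4 \left(-5 + 4\right)\right) \frac{1}{Q + 13}}{2} = \frac{\left(Z + 4 \left(-1\right)\right) \frac{1}{13 + Q}}{2} = \frac{\left(Z - 4\right) \frac{1}{13 + Q}}{2} = \frac{\left(-4 + Z\right) \frac{1}{13 + Q}}{2} = \frac{\frac{1}{13 + Q} \left(-4 + Z\right)}{2} = \frac{-4 + Z}{2 \left(13 + Q\right)}$)
$\left(w{\left(s{\left(-4 \right)},-10 \right)} + 64\right) \left(-62\right) = \left(\frac{-4 + \frac{1}{-4}}{2 \left(13 - 10\right)} + 64\right) \left(-62\right) = \left(\frac{-4 - \frac{1}{4}}{2 \cdot 3} + 64\right) \left(-62\right) = \left(\frac{1}{2} \cdot \frac{1}{3} \left(- \frac{17}{4}\right) + 64\right) \left(-62\right) = \left(- \frac{17}{24} + 64\right) \left(-62\right) = \frac{1519}{24} \left(-62\right) = - \frac{47089}{12}$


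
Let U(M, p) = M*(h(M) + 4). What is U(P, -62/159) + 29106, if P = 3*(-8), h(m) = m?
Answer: 29586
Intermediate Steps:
P = -24
U(M, p) = M*(4 + M) (U(M, p) = M*(M + 4) = M*(4 + M))
U(P, -62/159) + 29106 = -24*(4 - 24) + 29106 = -24*(-20) + 29106 = 480 + 29106 = 29586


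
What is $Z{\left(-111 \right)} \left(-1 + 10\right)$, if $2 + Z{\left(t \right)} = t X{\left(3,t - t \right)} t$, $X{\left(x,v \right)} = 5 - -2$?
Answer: $776205$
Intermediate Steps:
$X{\left(x,v \right)} = 7$ ($X{\left(x,v \right)} = 5 + 2 = 7$)
$Z{\left(t \right)} = -2 + 7 t^{2}$ ($Z{\left(t \right)} = -2 + t 7 t = -2 + 7 t t = -2 + 7 t^{2}$)
$Z{\left(-111 \right)} \left(-1 + 10\right) = \left(-2 + 7 \left(-111\right)^{2}\right) \left(-1 + 10\right) = \left(-2 + 7 \cdot 12321\right) 9 = \left(-2 + 86247\right) 9 = 86245 \cdot 9 = 776205$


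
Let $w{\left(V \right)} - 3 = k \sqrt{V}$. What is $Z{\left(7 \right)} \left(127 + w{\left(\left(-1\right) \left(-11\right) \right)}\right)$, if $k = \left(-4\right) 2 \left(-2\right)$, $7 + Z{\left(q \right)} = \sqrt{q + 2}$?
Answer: $-520 - 64 \sqrt{11} \approx -732.26$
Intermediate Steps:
$Z{\left(q \right)} = -7 + \sqrt{2 + q}$ ($Z{\left(q \right)} = -7 + \sqrt{q + 2} = -7 + \sqrt{2 + q}$)
$k = 16$ ($k = \left(-8\right) \left(-2\right) = 16$)
$w{\left(V \right)} = 3 + 16 \sqrt{V}$
$Z{\left(7 \right)} \left(127 + w{\left(\left(-1\right) \left(-11\right) \right)}\right) = \left(-7 + \sqrt{2 + 7}\right) \left(127 + \left(3 + 16 \sqrt{\left(-1\right) \left(-11\right)}\right)\right) = \left(-7 + \sqrt{9}\right) \left(127 + \left(3 + 16 \sqrt{11}\right)\right) = \left(-7 + 3\right) \left(130 + 16 \sqrt{11}\right) = - 4 \left(130 + 16 \sqrt{11}\right) = -520 - 64 \sqrt{11}$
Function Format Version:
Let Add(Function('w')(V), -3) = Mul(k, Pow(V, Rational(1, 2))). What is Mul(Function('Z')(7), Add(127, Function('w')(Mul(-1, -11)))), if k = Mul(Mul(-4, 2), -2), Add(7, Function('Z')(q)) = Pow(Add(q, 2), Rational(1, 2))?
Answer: Add(-520, Mul(-64, Pow(11, Rational(1, 2)))) ≈ -732.26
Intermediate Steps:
Function('Z')(q) = Add(-7, Pow(Add(2, q), Rational(1, 2))) (Function('Z')(q) = Add(-7, Pow(Add(q, 2), Rational(1, 2))) = Add(-7, Pow(Add(2, q), Rational(1, 2))))
k = 16 (k = Mul(-8, -2) = 16)
Function('w')(V) = Add(3, Mul(16, Pow(V, Rational(1, 2))))
Mul(Function('Z')(7), Add(127, Function('w')(Mul(-1, -11)))) = Mul(Add(-7, Pow(Add(2, 7), Rational(1, 2))), Add(127, Add(3, Mul(16, Pow(Mul(-1, -11), Rational(1, 2)))))) = Mul(Add(-7, Pow(9, Rational(1, 2))), Add(127, Add(3, Mul(16, Pow(11, Rational(1, 2)))))) = Mul(Add(-7, 3), Add(130, Mul(16, Pow(11, Rational(1, 2))))) = Mul(-4, Add(130, Mul(16, Pow(11, Rational(1, 2))))) = Add(-520, Mul(-64, Pow(11, Rational(1, 2))))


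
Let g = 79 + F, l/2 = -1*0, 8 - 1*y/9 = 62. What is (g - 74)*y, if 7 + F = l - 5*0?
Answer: 972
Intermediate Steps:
y = -486 (y = 72 - 9*62 = 72 - 558 = -486)
l = 0 (l = 2*(-1*0) = 2*0 = 0)
F = -7 (F = -7 + (0 - 5*0) = -7 + (0 + 0) = -7 + 0 = -7)
g = 72 (g = 79 - 7 = 72)
(g - 74)*y = (72 - 74)*(-486) = -2*(-486) = 972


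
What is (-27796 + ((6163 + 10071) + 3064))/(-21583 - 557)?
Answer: 4249/11070 ≈ 0.38383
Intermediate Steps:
(-27796 + ((6163 + 10071) + 3064))/(-21583 - 557) = (-27796 + (16234 + 3064))/(-22140) = (-27796 + 19298)*(-1/22140) = -8498*(-1/22140) = 4249/11070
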